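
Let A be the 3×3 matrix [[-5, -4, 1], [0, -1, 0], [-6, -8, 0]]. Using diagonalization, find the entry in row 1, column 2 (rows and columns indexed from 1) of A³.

Characteristic polynomial: r^3 + 6r^2 + 11r + 6 = (r + 1)(r + 2)(r + 3), so the eigenvalues are -3, -2, -1.
r=-3: eigenvector (1, 0, 2).
r=-2: eigenvector (1, 0, 3).
r=-1: eigenvector (-2, 1, -4).
P = [[1, 1, -2], [0, 0, 1], [2, 3, -4]], D = diag(-3, -2, -1), P⁻¹ = [[3, 2, -1], [-2, 0, 1], [0, 1, 0]].
A³ = P·diag(-27, -8, -1)·P⁻¹ = [[-65, -52, 19], [0, -1, 0], [-114, -104, 30]].
The requested entry is -52.

-52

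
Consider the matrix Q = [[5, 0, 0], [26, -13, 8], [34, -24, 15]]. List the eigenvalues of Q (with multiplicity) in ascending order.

-1, 3, 5

Characteristic polynomial: p(t) = t^3 - 7t^2 + 7t + 15 = (t - 5)(t - 3)(t + 1).
Roots (with multiplicity): -1, 3, 5.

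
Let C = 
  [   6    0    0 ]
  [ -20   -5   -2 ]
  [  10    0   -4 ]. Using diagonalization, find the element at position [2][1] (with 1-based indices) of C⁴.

-2080

Characteristic polynomial: s^3 + 3s^2 - 34s - 120 = (s - 6)(s + 4)(s + 5), so the eigenvalues are -5, -4, 6.
s=6: eigenvector (1, -2, 1).
s=-5: eigenvector (0, 1, 0).
s=-4: eigenvector (0, -2, 1).
P = [[1, 0, 0], [-2, 1, -2], [1, 0, 1]], D = diag(6, -5, -4), P⁻¹ = [[1, 0, 0], [0, 1, 2], [-1, 0, 1]].
C⁴ = P·diag(1296, 625, 256)·P⁻¹ = [[1296, 0, 0], [-2080, 625, 738], [1040, 0, 256]].
The requested entry is -2080.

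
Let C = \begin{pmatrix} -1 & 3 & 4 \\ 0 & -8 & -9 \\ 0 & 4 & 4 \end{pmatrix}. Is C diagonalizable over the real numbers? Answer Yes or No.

No

Characteristic polynomial: p(λ) = λ^3 + 5λ^2 + 8λ + 4 = (λ + 1)(λ + 2)^2.
λ = -2 has algebraic multiplicity 2; rank(C + 2I) = 2, so geometric multiplicity = 1.
Geometric multiplicity < algebraic multiplicity, so C is not diagonalizable.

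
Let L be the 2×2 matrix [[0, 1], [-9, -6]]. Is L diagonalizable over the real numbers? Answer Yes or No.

No

Characteristic polynomial: p(μ) = μ^2 + 6μ + 9 = (μ + 3)^2.
μ = -3 has algebraic multiplicity 2; rank(L + 3I) = 1, so geometric multiplicity = 1.
Geometric multiplicity < algebraic multiplicity, so L is not diagonalizable.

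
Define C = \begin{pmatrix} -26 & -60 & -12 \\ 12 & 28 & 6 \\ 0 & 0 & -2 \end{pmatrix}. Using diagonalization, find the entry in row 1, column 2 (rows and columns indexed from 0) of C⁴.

Characteristic polynomial: λ^3 - 12λ - 16 = (λ - 4)(λ + 2)^2, so the eigenvalues are -2, -2, 4.
λ=-2: eigenvector (1, 0, -2).
λ=4: eigenvector (-2, 1, 0).
λ=-2: eigenvector (2, -1, 1).
P = [[1, -2, 2], [0, 1, -1], [-2, 0, 1]], D = diag(-2, 4, -2), P⁻¹ = [[1, 2, 0], [2, 5, 1], [2, 4, 1]].
C⁴ = P·diag(16, 256, 16)·P⁻¹ = [[-944, -2400, -480], [480, 1216, 240], [0, 0, 16]].
The requested entry is 240.

240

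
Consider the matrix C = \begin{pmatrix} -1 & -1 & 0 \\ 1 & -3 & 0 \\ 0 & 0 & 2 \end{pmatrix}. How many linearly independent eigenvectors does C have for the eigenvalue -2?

C + 2I = [[1, -1, 0], [1, -1, 0], [0, 0, 4]].
This matrix has rank 2, so its null space has dimension 3 − 2 = 1.

1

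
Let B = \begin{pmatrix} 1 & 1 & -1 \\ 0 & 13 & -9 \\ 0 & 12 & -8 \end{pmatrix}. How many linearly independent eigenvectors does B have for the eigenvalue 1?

B − 1I = [[0, 1, -1], [0, 12, -9], [0, 12, -9]].
This matrix has rank 2, so its null space has dimension 3 − 2 = 1.

1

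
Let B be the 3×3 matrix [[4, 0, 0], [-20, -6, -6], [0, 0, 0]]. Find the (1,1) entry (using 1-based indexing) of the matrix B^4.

Characteristic polynomial: r^3 + 2r^2 - 24r = r(r - 4)(r + 6), so the eigenvalues are -6, 0, 4.
r=-6: eigenvector (0, 1, 0).
r=4: eigenvector (1, -2, 0).
r=0: eigenvector (0, -1, 1).
P = [[0, 1, 0], [1, -2, -1], [0, 0, 1]], D = diag(-6, 4, 0), P⁻¹ = [[2, 1, 1], [1, 0, 0], [0, 0, 1]].
B⁴ = P·diag(1296, 256, 0)·P⁻¹ = [[256, 0, 0], [2080, 1296, 1296], [0, 0, 0]].
The requested entry is 256.

256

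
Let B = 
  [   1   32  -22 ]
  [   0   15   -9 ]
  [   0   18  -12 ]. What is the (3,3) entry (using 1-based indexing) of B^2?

-18

Characteristic polynomial: t^3 - 4t^2 - 15t + 18 = (t - 6)(t - 1)(t + 3), so the eigenvalues are -3, 1, 6.
t=1: eigenvector (1, 0, 0).
t=6: eigenvector (2, 1, 1).
t=-3: eigenvector (3, 1, 2).
P = [[1, 2, 3], [0, 1, 1], [0, 1, 2]], D = diag(1, 6, -3), P⁻¹ = [[1, -1, -1], [0, 2, -1], [0, -1, 1]].
B² = P·diag(1, 36, 9)·P⁻¹ = [[1, 116, -46], [0, 63, -27], [0, 54, -18]].
The requested entry is -18.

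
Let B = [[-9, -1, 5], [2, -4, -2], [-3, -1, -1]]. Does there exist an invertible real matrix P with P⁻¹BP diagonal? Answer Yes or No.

Characteristic polynomial: p(r) = r^3 + 14r^2 + 64r + 96 = (r + 4)^2(r + 6).
r = -4 has algebraic multiplicity 2; rank(B + 4I) = 2, so geometric multiplicity = 1.
Geometric multiplicity < algebraic multiplicity, so B is not diagonalizable.

No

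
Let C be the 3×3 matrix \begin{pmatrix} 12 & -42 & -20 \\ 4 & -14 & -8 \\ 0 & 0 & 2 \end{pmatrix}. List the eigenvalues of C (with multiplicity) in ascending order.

Characteristic polynomial: p(r) = r^3 - 4r = r(r - 2)(r + 2).
Roots (with multiplicity): -2, 0, 2.

-2, 0, 2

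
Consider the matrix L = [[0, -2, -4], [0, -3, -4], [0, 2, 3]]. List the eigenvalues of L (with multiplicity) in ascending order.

-1, 0, 1

Characteristic polynomial: p(λ) = λ^3 - λ = λ(λ - 1)(λ + 1).
Roots (with multiplicity): -1, 0, 1.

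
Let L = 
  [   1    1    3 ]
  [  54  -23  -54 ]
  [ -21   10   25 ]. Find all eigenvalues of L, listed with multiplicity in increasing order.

Characteristic polynomial: p(r) = r^3 - 3r^2 - 24r + 80 = (r - 4)^2(r + 5).
Roots (with multiplicity): -5, 4, 4.

-5, 4, 4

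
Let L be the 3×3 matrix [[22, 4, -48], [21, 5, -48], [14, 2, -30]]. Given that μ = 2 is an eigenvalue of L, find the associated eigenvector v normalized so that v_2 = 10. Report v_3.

5

L − 2I = [[20, 4, -48], [21, 3, -48], [14, 2, -32]].
Solving (L − 2I)v = 0 gives the eigenspace spanned by (10, 10, 5).
With v_2 = 10, v = (10, 10, 5), so v_3 = 5.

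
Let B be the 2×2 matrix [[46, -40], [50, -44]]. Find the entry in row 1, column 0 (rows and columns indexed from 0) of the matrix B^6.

212800

Characteristic polynomial: λ^2 - 2λ - 24 = (λ - 6)(λ + 4), so the eigenvalues are -4, 6.
λ=6: eigenvector (1, 1).
λ=-4: eigenvector (4, 5).
P = [[1, 4], [1, 5]], D = diag(6, -4), P⁻¹ = [[5, -4], [-1, 1]].
B⁶ = P·diag(46656, 4096)·P⁻¹ = [[216896, -170240], [212800, -166144]].
The requested entry is 212800.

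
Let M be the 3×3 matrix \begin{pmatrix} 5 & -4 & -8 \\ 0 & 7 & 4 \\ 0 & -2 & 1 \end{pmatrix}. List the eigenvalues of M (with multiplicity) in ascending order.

Characteristic polynomial: p(μ) = μ^3 - 13μ^2 + 55μ - 75 = (μ - 5)^2(μ - 3).
Roots (with multiplicity): 3, 5, 5.

3, 5, 5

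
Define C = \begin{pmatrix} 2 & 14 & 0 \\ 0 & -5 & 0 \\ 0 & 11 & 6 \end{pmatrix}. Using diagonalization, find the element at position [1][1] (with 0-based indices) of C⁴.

Characteristic polynomial: t^3 - 3t^2 - 28t + 60 = (t - 6)(t - 2)(t + 5), so the eigenvalues are -5, 2, 6.
t=6: eigenvector (0, 0, 1).
t=-5: eigenvector (-2, 1, -1).
t=2: eigenvector (1, 0, 0).
P = [[0, -2, 1], [0, 1, 0], [1, -1, 0]], D = diag(6, -5, 2), P⁻¹ = [[0, 1, 1], [0, 1, 0], [1, 2, 0]].
C⁴ = P·diag(1296, 625, 16)·P⁻¹ = [[16, -1218, 0], [0, 625, 0], [0, 671, 1296]].
The requested entry is 625.

625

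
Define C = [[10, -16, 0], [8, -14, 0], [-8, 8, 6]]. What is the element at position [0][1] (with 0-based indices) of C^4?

Characteristic polynomial: r^3 - 2r^2 - 36r + 72 = (r - 6)(r - 2)(r + 6), so the eigenvalues are -6, 2, 6.
r=-6: eigenvector (1, 1, 0).
r=2: eigenvector (-2, -1, -2).
r=6: eigenvector (0, 0, 1).
P = [[1, -2, 0], [1, -1, 0], [0, -2, 1]], D = diag(-6, 2, 6), P⁻¹ = [[-1, 2, 0], [-1, 1, 0], [-2, 2, 1]].
C⁴ = P·diag(1296, 16, 1296)·P⁻¹ = [[-1264, 2560, 0], [-1280, 2576, 0], [-2560, 2560, 1296]].
The requested entry is 2560.

2560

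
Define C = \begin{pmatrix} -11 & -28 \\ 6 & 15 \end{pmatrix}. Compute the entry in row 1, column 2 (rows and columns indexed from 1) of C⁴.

Characteristic polynomial: μ^2 - 4μ + 3 = (μ - 3)(μ - 1), so the eigenvalues are 1, 3.
μ=1: eigenvector (7, -3).
μ=3: eigenvector (-2, 1).
P = [[7, -2], [-3, 1]], D = diag(1, 3), P⁻¹ = [[1, 2], [3, 7]].
C⁴ = P·diag(1, 81)·P⁻¹ = [[-479, -1120], [240, 561]].
The requested entry is -1120.

-1120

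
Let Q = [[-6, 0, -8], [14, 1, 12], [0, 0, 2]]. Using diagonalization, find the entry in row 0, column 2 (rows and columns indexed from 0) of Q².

Characteristic polynomial: μ^3 + 3μ^2 - 16μ + 12 = (μ - 2)(μ - 1)(μ + 6), so the eigenvalues are -6, 1, 2.
μ=-6: eigenvector (1, -2, 0).
μ=1: eigenvector (0, 1, 0).
μ=2: eigenvector (-1, -2, 1).
P = [[1, 0, -1], [-2, 1, -2], [0, 0, 1]], D = diag(-6, 1, 2), P⁻¹ = [[1, 0, 1], [2, 1, 4], [0, 0, 1]].
Q² = P·diag(36, 1, 4)·P⁻¹ = [[36, 0, 32], [-70, 1, -76], [0, 0, 4]].
The requested entry is 32.

32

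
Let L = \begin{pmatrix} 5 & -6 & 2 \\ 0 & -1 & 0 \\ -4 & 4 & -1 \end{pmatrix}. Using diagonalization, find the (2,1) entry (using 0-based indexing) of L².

Characteristic polynomial: λ^3 - 3λ^2 - λ + 3 = (λ - 3)(λ - 1)(λ + 1), so the eigenvalues are -1, 1, 3.
λ=1: eigenvector (1, 0, -2).
λ=-1: eigenvector (1, 1, 0).
λ=3: eigenvector (1, 0, -1).
P = [[1, 1, 1], [0, 1, 0], [-2, 0, -1]], D = diag(1, -1, 3), P⁻¹ = [[-1, 1, -1], [0, 1, 0], [2, -2, 1]].
L² = P·diag(1, 1, 9)·P⁻¹ = [[17, -16, 8], [0, 1, 0], [-16, 16, -7]].
The requested entry is 16.

16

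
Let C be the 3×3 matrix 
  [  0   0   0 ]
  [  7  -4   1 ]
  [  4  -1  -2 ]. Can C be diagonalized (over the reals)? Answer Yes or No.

No

Characteristic polynomial: p(s) = s^3 + 6s^2 + 9s = s(s + 3)^2.
s = -3 has algebraic multiplicity 2; rank(C + 3I) = 2, so geometric multiplicity = 1.
Geometric multiplicity < algebraic multiplicity, so C is not diagonalizable.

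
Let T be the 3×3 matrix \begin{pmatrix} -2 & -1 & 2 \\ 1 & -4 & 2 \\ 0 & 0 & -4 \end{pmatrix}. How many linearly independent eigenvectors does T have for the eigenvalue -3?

T + 3I = [[1, -1, 2], [1, -1, 2], [0, 0, -1]].
This matrix has rank 2, so its null space has dimension 3 − 2 = 1.

1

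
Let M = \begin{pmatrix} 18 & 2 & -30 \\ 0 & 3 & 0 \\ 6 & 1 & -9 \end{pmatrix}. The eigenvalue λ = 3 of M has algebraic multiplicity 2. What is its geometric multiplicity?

M − 3I = [[15, 2, -30], [0, 0, 0], [6, 1, -12]].
This matrix has rank 2, so its null space has dimension 3 − 2 = 1.

1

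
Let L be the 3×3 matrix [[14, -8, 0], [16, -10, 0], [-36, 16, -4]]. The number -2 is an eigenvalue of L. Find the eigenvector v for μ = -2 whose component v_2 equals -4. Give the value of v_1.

L + 2I = [[16, -8, 0], [16, -8, 0], [-36, 16, -2]].
Solving (L + 2I)v = 0 gives the eigenspace spanned by (-2, -4, 4).
With v_2 = -4, v = (-2, -4, 4), so v_1 = -2.

-2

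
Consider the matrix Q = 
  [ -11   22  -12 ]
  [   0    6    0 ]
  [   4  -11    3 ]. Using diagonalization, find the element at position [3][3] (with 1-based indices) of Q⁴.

-1551

Characteristic polynomial: t^3 + 2t^2 - 33t - 90 = (t - 6)(t + 3)(t + 5), so the eigenvalues are -5, -3, 6.
t=-3: eigenvector (-3, 0, 2).
t=-5: eigenvector (-2, 0, 1).
t=6: eigenvector (2, 1, -1).
P = [[-3, -2, 2], [0, 0, 1], [2, 1, -1]], D = diag(-3, -5, 6), P⁻¹ = [[1, 0, 2], [-2, 1, -3], [0, 1, 0]].
Q⁴ = P·diag(81, 625, 1296)·P⁻¹ = [[2257, 1342, 3264], [0, 1296, 0], [-1088, -671, -1551]].
The requested entry is -1551.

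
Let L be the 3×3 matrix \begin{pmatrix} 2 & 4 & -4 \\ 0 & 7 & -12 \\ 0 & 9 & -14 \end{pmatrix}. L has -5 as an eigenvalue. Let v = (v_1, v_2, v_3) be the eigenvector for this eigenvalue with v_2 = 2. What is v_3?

2

L + 5I = [[7, 4, -4], [0, 12, -12], [0, 9, -9]].
Solving (L + 5I)v = 0 gives the eigenspace spanned by (0, 2, 2).
With v_2 = 2, v = (0, 2, 2), so v_3 = 2.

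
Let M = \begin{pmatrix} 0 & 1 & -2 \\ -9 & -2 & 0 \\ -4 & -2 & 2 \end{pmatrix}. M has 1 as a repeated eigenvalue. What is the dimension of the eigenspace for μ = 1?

M − 1I = [[-1, 1, -2], [-9, -3, 0], [-4, -2, 1]].
This matrix has rank 2, so its null space has dimension 3 − 2 = 1.

1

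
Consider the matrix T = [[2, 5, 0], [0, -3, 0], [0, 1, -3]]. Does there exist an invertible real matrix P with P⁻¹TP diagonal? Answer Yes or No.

No

Characteristic polynomial: p(s) = s^3 + 4s^2 - 3s - 18 = (s - 2)(s + 3)^2.
s = -3 has algebraic multiplicity 2; rank(T + 3I) = 2, so geometric multiplicity = 1.
Geometric multiplicity < algebraic multiplicity, so T is not diagonalizable.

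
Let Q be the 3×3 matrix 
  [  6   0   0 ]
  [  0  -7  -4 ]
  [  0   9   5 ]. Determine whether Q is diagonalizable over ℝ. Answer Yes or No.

No

Characteristic polynomial: p(λ) = λ^3 - 4λ^2 - 11λ - 6 = (λ - 6)(λ + 1)^2.
λ = -1 has algebraic multiplicity 2; rank(Q + 1I) = 2, so geometric multiplicity = 1.
Geometric multiplicity < algebraic multiplicity, so Q is not diagonalizable.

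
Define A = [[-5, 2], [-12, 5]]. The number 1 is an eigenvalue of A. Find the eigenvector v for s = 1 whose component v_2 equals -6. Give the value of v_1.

A − 1I = [[-6, 2], [-12, 4]].
Solving (A − 1I)v = 0 gives the eigenspace spanned by (-2, -6).
With v_2 = -6, v = (-2, -6), so v_1 = -2.

-2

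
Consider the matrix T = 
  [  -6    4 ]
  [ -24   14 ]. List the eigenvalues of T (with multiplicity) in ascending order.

2, 6

Characteristic polynomial: p(s) = s^2 - 8s + 12 = (s - 6)(s - 2).
Roots (with multiplicity): 2, 6.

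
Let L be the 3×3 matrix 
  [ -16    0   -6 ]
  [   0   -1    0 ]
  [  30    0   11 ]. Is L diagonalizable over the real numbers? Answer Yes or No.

Characteristic polynomial: p(μ) = μ^3 + 6μ^2 + 9μ + 4 = (μ + 1)^2(μ + 4).
μ = -1 has algebraic multiplicity 2; rank(L + 1I) = 1, so geometric multiplicity = 2.
Every eigenvalue has geometric = algebraic multiplicity, so L is diagonalizable.

Yes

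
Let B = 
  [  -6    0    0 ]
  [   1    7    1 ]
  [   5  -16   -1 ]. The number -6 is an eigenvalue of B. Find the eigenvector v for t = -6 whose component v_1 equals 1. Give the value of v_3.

B + 6I = [[0, 0, 0], [1, 13, 1], [5, -16, 5]].
Solving (B + 6I)v = 0 gives the eigenspace spanned by (1, 0, -1).
With v_1 = 1, v = (1, 0, -1), so v_3 = -1.

-1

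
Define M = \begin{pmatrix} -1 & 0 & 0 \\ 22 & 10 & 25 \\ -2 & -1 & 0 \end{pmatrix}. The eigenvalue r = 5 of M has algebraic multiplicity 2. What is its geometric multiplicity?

M − 5I = [[-6, 0, 0], [22, 5, 25], [-2, -1, -5]].
This matrix has rank 2, so its null space has dimension 3 − 2 = 1.

1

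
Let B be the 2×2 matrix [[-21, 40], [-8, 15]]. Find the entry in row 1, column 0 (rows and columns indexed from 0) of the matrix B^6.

31248

Characteristic polynomial: r^2 + 6r + 5 = (r + 1)(r + 5), so the eigenvalues are -5, -1.
r=-1: eigenvector (2, 1).
r=-5: eigenvector (5, 2).
P = [[2, 5], [1, 2]], D = diag(-1, -5), P⁻¹ = [[-2, 5], [1, -2]].
B⁶ = P·diag(1, 15625)·P⁻¹ = [[78121, -156240], [31248, -62495]].
The requested entry is 31248.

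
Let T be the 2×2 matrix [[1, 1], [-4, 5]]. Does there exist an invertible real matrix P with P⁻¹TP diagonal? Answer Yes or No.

Characteristic polynomial: p(λ) = λ^2 - 6λ + 9 = (λ - 3)^2.
λ = 3 has algebraic multiplicity 2; rank(T − 3I) = 1, so geometric multiplicity = 1.
Geometric multiplicity < algebraic multiplicity, so T is not diagonalizable.

No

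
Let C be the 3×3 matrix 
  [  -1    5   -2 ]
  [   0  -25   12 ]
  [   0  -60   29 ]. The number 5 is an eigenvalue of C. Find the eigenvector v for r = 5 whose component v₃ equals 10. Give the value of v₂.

C − 5I = [[-6, 5, -2], [0, -30, 12], [0, -60, 24]].
Solving (C − 5I)v = 0 gives the eigenspace spanned by (0, 4, 10).
With v₃ = 10, v = (0, 4, 10), so v₂ = 4.

4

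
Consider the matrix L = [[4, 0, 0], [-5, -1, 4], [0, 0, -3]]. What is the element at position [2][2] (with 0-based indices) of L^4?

Characteristic polynomial: s^3 - 13s - 12 = (s - 4)(s + 1)(s + 3), so the eigenvalues are -3, -1, 4.
s=4: eigenvector (1, -1, 0).
s=-1: eigenvector (0, 1, 0).
s=-3: eigenvector (0, -2, 1).
P = [[1, 0, 0], [-1, 1, -2], [0, 0, 1]], D = diag(4, -1, -3), P⁻¹ = [[1, 0, 0], [1, 1, 2], [0, 0, 1]].
L⁴ = P·diag(256, 1, 81)·P⁻¹ = [[256, 0, 0], [-255, 1, -160], [0, 0, 81]].
The requested entry is 81.

81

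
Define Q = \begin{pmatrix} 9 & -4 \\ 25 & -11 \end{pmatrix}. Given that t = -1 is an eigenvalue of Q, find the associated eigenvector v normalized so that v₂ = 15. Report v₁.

6

Q + 1I = [[10, -4], [25, -10]].
Solving (Q + 1I)v = 0 gives the eigenspace spanned by (6, 15).
With v₂ = 15, v = (6, 15), so v₁ = 6.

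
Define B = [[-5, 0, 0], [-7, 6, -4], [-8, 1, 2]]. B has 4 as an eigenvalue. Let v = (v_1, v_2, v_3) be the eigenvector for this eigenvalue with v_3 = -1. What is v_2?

B − 4I = [[-9, 0, 0], [-7, 2, -4], [-8, 1, -2]].
Solving (B − 4I)v = 0 gives the eigenspace spanned by (0, -2, -1).
With v_3 = -1, v = (0, -2, -1), so v_2 = -2.

-2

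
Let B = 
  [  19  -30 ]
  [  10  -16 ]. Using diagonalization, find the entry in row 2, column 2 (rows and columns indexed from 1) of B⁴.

Characteristic polynomial: λ^2 - 3λ - 4 = (λ - 4)(λ + 1), so the eigenvalues are -1, 4.
λ=-1: eigenvector (-3, -2).
λ=4: eigenvector (2, 1).
P = [[-3, 2], [-2, 1]], D = diag(-1, 4), P⁻¹ = [[1, -2], [2, -3]].
B⁴ = P·diag(1, 256)·P⁻¹ = [[1021, -1530], [510, -764]].
The requested entry is -764.

-764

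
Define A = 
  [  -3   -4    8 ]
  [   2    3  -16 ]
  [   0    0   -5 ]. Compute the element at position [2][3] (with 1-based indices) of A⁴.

1248

Characteristic polynomial: λ^3 + 5λ^2 - λ - 5 = (λ - 1)(λ + 1)(λ + 5), so the eigenvalues are -5, -1, 1.
λ=1: eigenvector (1, -1, 0).
λ=-1: eigenvector (2, -1, 0).
λ=-5: eigenvector (0, 2, 1).
P = [[1, 2, 0], [-1, -1, 2], [0, 0, 1]], D = diag(1, -1, -5), P⁻¹ = [[-1, -2, 4], [1, 1, -2], [0, 0, 1]].
A⁴ = P·diag(1, 1, 625)·P⁻¹ = [[1, 0, 0], [0, 1, 1248], [0, 0, 625]].
The requested entry is 1248.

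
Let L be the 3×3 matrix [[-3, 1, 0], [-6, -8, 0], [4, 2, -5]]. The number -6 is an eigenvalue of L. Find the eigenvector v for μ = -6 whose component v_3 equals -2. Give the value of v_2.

L + 6I = [[3, 1, 0], [-6, -2, 0], [4, 2, 1]].
Solving (L + 6I)v = 0 gives the eigenspace spanned by (-1, 3, -2).
With v_3 = -2, v = (-1, 3, -2), so v_2 = 3.

3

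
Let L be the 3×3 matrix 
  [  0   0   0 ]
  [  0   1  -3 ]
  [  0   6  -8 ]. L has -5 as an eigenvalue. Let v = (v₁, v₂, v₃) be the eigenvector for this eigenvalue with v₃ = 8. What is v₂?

4

L + 5I = [[5, 0, 0], [0, 6, -3], [0, 6, -3]].
Solving (L + 5I)v = 0 gives the eigenspace spanned by (0, 4, 8).
With v₃ = 8, v = (0, 4, 8), so v₂ = 4.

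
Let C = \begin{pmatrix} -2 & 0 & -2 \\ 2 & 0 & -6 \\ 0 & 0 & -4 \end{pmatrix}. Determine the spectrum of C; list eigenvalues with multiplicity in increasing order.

-4, -2, 0

Characteristic polynomial: p(λ) = λ^3 + 6λ^2 + 8λ = λ(λ + 2)(λ + 4).
Roots (with multiplicity): -4, -2, 0.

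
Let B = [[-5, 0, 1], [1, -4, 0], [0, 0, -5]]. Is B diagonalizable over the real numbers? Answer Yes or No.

Characteristic polynomial: p(r) = r^3 + 14r^2 + 65r + 100 = (r + 4)(r + 5)^2.
r = -5 has algebraic multiplicity 2; rank(B + 5I) = 2, so geometric multiplicity = 1.
Geometric multiplicity < algebraic multiplicity, so B is not diagonalizable.

No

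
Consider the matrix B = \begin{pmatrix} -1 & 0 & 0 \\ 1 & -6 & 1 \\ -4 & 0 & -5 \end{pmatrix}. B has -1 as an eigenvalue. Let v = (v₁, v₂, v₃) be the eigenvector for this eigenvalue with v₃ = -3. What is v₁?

3

B + 1I = [[0, 0, 0], [1, -5, 1], [-4, 0, -4]].
Solving (B + 1I)v = 0 gives the eigenspace spanned by (3, 0, -3).
With v₃ = -3, v = (3, 0, -3), so v₁ = 3.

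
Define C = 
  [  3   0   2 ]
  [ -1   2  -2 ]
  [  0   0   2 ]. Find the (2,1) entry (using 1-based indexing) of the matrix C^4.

Characteristic polynomial: μ^3 - 7μ^2 + 16μ - 12 = (μ - 3)(μ - 2)^2, so the eigenvalues are 2, 2, 3.
μ=3: eigenvector (1, -1, 0).
μ=2: eigenvector (0, 1, 0).
μ=2: eigenvector (-2, 3, 1).
P = [[1, 0, -2], [-1, 1, 3], [0, 0, 1]], D = diag(3, 2, 2), P⁻¹ = [[1, 0, 2], [1, 1, -1], [0, 0, 1]].
C⁴ = P·diag(81, 16, 16)·P⁻¹ = [[81, 0, 130], [-65, 16, -130], [0, 0, 16]].
The requested entry is -65.

-65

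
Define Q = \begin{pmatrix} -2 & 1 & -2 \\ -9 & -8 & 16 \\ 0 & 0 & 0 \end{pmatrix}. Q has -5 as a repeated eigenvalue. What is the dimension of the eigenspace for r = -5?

1

Q + 5I = [[3, 1, -2], [-9, -3, 16], [0, 0, 5]].
This matrix has rank 2, so its null space has dimension 3 − 2 = 1.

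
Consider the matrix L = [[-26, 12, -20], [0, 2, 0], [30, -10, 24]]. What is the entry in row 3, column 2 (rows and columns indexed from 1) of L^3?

Characteristic polynomial: μ^3 - 28μ + 48 = (μ - 4)(μ - 2)(μ + 6), so the eigenvalues are -6, 2, 4.
μ=-6: eigenvector (1, 0, -1).
μ=2: eigenvector (4, 1, -5).
μ=4: eigenvector (-2, 0, 3).
P = [[1, 4, -2], [0, 1, 0], [-1, -5, 3]], D = diag(-6, 2, 4), P⁻¹ = [[3, -2, 2], [0, 1, 0], [1, 1, 1]].
L³ = P·diag(-216, 8, 64)·P⁻¹ = [[-776, 336, -560], [0, 8, 0], [840, -280, 624]].
The requested entry is -280.

-280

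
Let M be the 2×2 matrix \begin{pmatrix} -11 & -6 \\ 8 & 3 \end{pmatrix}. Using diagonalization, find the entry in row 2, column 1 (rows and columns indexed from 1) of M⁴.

Characteristic polynomial: μ^2 + 8μ + 15 = (μ + 3)(μ + 5), so the eigenvalues are -5, -3.
μ=-3: eigenvector (-3, 4).
μ=-5: eigenvector (1, -1).
P = [[-3, 1], [4, -1]], D = diag(-3, -5), P⁻¹ = [[1, 1], [4, 3]].
M⁴ = P·diag(81, 625)·P⁻¹ = [[2257, 1632], [-2176, -1551]].
The requested entry is -2176.

-2176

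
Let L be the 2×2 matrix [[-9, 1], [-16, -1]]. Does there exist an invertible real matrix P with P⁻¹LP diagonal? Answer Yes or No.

No

Characteristic polynomial: p(λ) = λ^2 + 10λ + 25 = (λ + 5)^2.
λ = -5 has algebraic multiplicity 2; rank(L + 5I) = 1, so geometric multiplicity = 1.
Geometric multiplicity < algebraic multiplicity, so L is not diagonalizable.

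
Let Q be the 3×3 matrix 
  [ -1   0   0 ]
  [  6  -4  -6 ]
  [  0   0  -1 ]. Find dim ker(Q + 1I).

Q + 1I = [[0, 0, 0], [6, -3, -6], [0, 0, 0]].
This matrix has rank 1, so its null space has dimension 3 − 1 = 2.

2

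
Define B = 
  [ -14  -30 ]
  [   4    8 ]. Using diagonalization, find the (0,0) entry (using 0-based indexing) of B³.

Characteristic polynomial: λ^2 + 6λ + 8 = (λ + 2)(λ + 4), so the eigenvalues are -4, -2.
λ=-2: eigenvector (-5, 2).
λ=-4: eigenvector (-3, 1).
P = [[-5, -3], [2, 1]], D = diag(-2, -4), P⁻¹ = [[1, 3], [-2, -5]].
B³ = P·diag(-8, -64)·P⁻¹ = [[-344, -840], [112, 272]].
The requested entry is -344.

-344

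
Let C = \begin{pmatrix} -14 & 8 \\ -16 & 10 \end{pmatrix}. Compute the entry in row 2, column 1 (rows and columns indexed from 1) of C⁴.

2560

Characteristic polynomial: μ^2 + 4μ - 12 = (μ - 2)(μ + 6), so the eigenvalues are -6, 2.
μ=2: eigenvector (1, 2).
μ=-6: eigenvector (1, 1).
P = [[1, 1], [2, 1]], D = diag(2, -6), P⁻¹ = [[-1, 1], [2, -1]].
C⁴ = P·diag(16, 1296)·P⁻¹ = [[2576, -1280], [2560, -1264]].
The requested entry is 2560.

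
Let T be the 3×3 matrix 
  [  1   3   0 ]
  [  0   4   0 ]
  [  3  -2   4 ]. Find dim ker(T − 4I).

T − 4I = [[-3, 3, 0], [0, 0, 0], [3, -2, 0]].
This matrix has rank 2, so its null space has dimension 3 − 2 = 1.

1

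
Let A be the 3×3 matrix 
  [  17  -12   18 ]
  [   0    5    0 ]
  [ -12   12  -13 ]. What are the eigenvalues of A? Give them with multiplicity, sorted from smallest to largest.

-1, 5, 5

Characteristic polynomial: p(r) = r^3 - 9r^2 + 15r + 25 = (r - 5)^2(r + 1).
Roots (with multiplicity): -1, 5, 5.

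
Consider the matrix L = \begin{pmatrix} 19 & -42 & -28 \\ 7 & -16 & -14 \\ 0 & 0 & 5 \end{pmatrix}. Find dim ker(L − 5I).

2

L − 5I = [[14, -42, -28], [7, -21, -14], [0, 0, 0]].
This matrix has rank 1, so its null space has dimension 3 − 1 = 2.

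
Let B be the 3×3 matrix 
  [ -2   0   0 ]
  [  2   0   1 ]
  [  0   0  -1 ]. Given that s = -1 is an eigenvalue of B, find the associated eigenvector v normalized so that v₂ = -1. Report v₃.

B + 1I = [[-1, 0, 0], [2, 1, 1], [0, 0, 0]].
Solving (B + 1I)v = 0 gives the eigenspace spanned by (0, -1, 1).
With v₂ = -1, v = (0, -1, 1), so v₃ = 1.

1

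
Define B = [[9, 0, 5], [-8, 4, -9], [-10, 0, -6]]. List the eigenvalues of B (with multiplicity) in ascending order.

-1, 4, 4

Characteristic polynomial: p(t) = t^3 - 7t^2 + 8t + 16 = (t - 4)^2(t + 1).
Roots (with multiplicity): -1, 4, 4.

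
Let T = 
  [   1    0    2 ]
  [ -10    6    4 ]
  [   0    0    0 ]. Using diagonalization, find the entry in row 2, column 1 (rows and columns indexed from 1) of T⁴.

Characteristic polynomial: λ^3 - 7λ^2 + 6λ = λ(λ - 6)(λ - 1), so the eigenvalues are 0, 1, 6.
λ=1: eigenvector (1, 2, 0).
λ=6: eigenvector (0, 1, 0).
λ=0: eigenvector (-2, -4, 1).
P = [[1, 0, -2], [2, 1, -4], [0, 0, 1]], D = diag(1, 6, 0), P⁻¹ = [[1, 0, 2], [-2, 1, 0], [0, 0, 1]].
T⁴ = P·diag(1, 1296, 0)·P⁻¹ = [[1, 0, 2], [-2590, 1296, 4], [0, 0, 0]].
The requested entry is -2590.

-2590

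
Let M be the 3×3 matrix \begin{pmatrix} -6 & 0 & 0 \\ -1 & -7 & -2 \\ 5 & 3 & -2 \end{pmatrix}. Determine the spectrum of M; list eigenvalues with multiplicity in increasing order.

-6, -5, -4

Characteristic polynomial: p(μ) = μ^3 + 15μ^2 + 74μ + 120 = (μ + 4)(μ + 5)(μ + 6).
Roots (with multiplicity): -6, -5, -4.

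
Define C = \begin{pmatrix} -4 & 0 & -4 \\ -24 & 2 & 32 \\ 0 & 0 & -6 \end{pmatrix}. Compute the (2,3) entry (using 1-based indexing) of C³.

Characteristic polynomial: λ^3 + 8λ^2 + 4λ - 48 = (λ - 2)(λ + 4)(λ + 6), so the eigenvalues are -6, -4, 2.
λ=-6: eigenvector (2, 2, 1).
λ=2: eigenvector (0, 1, 0).
λ=-4: eigenvector (1, 4, 0).
P = [[2, 0, 1], [2, 1, 4], [1, 0, 0]], D = diag(-6, 2, -4), P⁻¹ = [[0, 0, 1], [-4, 1, 6], [1, 0, -2]].
C³ = P·diag(-216, 8, -64)·P⁻¹ = [[-64, 0, -304], [-288, 8, 128], [0, 0, -216]].
The requested entry is 128.

128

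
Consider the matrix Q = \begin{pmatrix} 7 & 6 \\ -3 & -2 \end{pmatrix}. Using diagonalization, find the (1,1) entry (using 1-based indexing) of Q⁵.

Characteristic polynomial: μ^2 - 5μ + 4 = (μ - 4)(μ - 1), so the eigenvalues are 1, 4.
μ=4: eigenvector (2, -1).
μ=1: eigenvector (1, -1).
P = [[2, 1], [-1, -1]], D = diag(4, 1), P⁻¹ = [[1, 1], [-1, -2]].
Q⁵ = P·diag(1024, 1)·P⁻¹ = [[2047, 2046], [-1023, -1022]].
The requested entry is 2047.

2047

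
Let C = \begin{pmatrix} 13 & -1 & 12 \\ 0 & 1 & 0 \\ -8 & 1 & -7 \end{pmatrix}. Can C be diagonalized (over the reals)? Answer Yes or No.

Characteristic polynomial: p(s) = s^3 - 7s^2 + 11s - 5 = (s - 5)(s - 1)^2.
s = 1 has algebraic multiplicity 2; rank(C − 1I) = 2, so geometric multiplicity = 1.
Geometric multiplicity < algebraic multiplicity, so C is not diagonalizable.

No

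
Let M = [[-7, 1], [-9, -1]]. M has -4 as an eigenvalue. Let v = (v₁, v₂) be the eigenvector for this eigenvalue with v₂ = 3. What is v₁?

1

M + 4I = [[-3, 1], [-9, 3]].
Solving (M + 4I)v = 0 gives the eigenspace spanned by (1, 3).
With v₂ = 3, v = (1, 3), so v₁ = 1.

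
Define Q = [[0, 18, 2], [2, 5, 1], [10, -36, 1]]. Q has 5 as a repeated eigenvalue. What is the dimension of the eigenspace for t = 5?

Q − 5I = [[-5, 18, 2], [2, 0, 1], [10, -36, -4]].
This matrix has rank 2, so its null space has dimension 3 − 2 = 1.

1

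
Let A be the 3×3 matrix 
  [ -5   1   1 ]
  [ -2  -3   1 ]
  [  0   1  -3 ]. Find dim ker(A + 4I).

A + 4I = [[-1, 1, 1], [-2, 1, 1], [0, 1, 1]].
This matrix has rank 2, so its null space has dimension 3 − 2 = 1.

1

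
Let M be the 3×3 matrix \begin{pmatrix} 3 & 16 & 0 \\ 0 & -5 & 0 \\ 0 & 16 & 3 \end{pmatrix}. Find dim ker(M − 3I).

2

M − 3I = [[0, 16, 0], [0, -8, 0], [0, 16, 0]].
This matrix has rank 1, so its null space has dimension 3 − 1 = 2.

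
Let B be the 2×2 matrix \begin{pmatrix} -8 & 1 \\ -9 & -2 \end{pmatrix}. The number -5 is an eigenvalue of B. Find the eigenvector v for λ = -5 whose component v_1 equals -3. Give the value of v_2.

-9

B + 5I = [[-3, 1], [-9, 3]].
Solving (B + 5I)v = 0 gives the eigenspace spanned by (-3, -9).
With v_1 = -3, v = (-3, -9), so v_2 = -9.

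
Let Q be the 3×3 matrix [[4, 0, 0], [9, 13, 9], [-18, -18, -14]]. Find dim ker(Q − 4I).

Q − 4I = [[0, 0, 0], [9, 9, 9], [-18, -18, -18]].
This matrix has rank 1, so its null space has dimension 3 − 1 = 2.

2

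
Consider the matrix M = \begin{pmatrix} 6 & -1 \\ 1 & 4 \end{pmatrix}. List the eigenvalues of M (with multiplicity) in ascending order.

5, 5

Characteristic polynomial: p(μ) = μ^2 - 10μ + 25 = (μ - 5)^2.
Roots (with multiplicity): 5, 5.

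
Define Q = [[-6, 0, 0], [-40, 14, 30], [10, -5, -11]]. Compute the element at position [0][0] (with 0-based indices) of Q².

36

Characteristic polynomial: λ^3 + 3λ^2 - 22λ - 24 = (λ - 4)(λ + 1)(λ + 6), so the eigenvalues are -6, -1, 4.
λ=-6: eigenvector (1, 2, 0).
λ=4: eigenvector (0, 3, -1).
λ=-1: eigenvector (0, -2, 1).
P = [[1, 0, 0], [2, 3, -2], [0, -1, 1]], D = diag(-6, 4, -1), P⁻¹ = [[1, 0, 0], [-2, 1, 2], [-2, 1, 3]].
Q² = P·diag(36, 16, 1)·P⁻¹ = [[36, 0, 0], [-20, 46, 90], [30, -15, -29]].
The requested entry is 36.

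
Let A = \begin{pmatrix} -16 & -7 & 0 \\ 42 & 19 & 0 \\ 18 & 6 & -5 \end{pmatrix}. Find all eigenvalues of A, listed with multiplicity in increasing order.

-5, -2, 5

Characteristic polynomial: p(t) = t^3 + 2t^2 - 25t - 50 = (t - 5)(t + 2)(t + 5).
Roots (with multiplicity): -5, -2, 5.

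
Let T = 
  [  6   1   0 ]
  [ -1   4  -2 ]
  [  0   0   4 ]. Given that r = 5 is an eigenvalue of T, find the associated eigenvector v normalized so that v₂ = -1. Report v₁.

1

T − 5I = [[1, 1, 0], [-1, -1, -2], [0, 0, -1]].
Solving (T − 5I)v = 0 gives the eigenspace spanned by (1, -1, 0).
With v₂ = -1, v = (1, -1, 0), so v₁ = 1.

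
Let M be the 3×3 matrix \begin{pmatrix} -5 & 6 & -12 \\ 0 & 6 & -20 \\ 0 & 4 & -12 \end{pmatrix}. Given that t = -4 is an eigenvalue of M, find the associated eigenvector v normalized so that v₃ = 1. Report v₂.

2

M + 4I = [[-1, 6, -12], [0, 10, -20], [0, 4, -8]].
Solving (M + 4I)v = 0 gives the eigenspace spanned by (0, 2, 1).
With v₃ = 1, v = (0, 2, 1), so v₂ = 2.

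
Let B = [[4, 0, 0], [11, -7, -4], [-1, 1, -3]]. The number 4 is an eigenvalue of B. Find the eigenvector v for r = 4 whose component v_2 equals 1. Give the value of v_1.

1

B − 4I = [[0, 0, 0], [11, -11, -4], [-1, 1, -7]].
Solving (B − 4I)v = 0 gives the eigenspace spanned by (1, 1, 0).
With v_2 = 1, v = (1, 1, 0), so v_1 = 1.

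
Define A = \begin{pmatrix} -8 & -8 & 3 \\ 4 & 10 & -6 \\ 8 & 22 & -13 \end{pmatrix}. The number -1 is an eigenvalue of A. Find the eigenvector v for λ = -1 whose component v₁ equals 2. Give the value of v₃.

-6

A + 1I = [[-7, -8, 3], [4, 11, -6], [8, 22, -12]].
Solving (A + 1I)v = 0 gives the eigenspace spanned by (2, -4, -6).
With v₁ = 2, v = (2, -4, -6), so v₃ = -6.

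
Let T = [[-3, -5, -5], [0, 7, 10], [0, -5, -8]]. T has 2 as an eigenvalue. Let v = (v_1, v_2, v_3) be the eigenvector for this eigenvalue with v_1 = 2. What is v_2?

-4

T − 2I = [[-5, -5, -5], [0, 5, 10], [0, -5, -10]].
Solving (T − 2I)v = 0 gives the eigenspace spanned by (2, -4, 2).
With v_1 = 2, v = (2, -4, 2), so v_2 = -4.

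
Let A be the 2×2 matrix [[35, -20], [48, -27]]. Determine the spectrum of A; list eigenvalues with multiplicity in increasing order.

Characteristic polynomial: p(r) = r^2 - 8r + 15 = (r - 5)(r - 3).
Roots (with multiplicity): 3, 5.

3, 5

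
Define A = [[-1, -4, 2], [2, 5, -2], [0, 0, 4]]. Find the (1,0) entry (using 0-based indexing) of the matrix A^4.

Characteristic polynomial: t^3 - 8t^2 + 19t - 12 = (t - 4)(t - 3)(t - 1), so the eigenvalues are 1, 3, 4.
t=3: eigenvector (-1, 1, 0).
t=1: eigenvector (2, -1, 0).
t=4: eigenvector (2, -2, 1).
P = [[-1, 2, 2], [1, -1, -2], [0, 0, 1]], D = diag(3, 1, 4), P⁻¹ = [[1, 2, 2], [1, 1, 0], [0, 0, 1]].
A⁴ = P·diag(81, 1, 256)·P⁻¹ = [[-79, -160, 350], [80, 161, -350], [0, 0, 256]].
The requested entry is 80.

80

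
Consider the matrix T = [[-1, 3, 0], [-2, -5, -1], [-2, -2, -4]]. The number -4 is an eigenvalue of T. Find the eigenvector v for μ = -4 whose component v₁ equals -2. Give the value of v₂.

2

T + 4I = [[3, 3, 0], [-2, -1, -1], [-2, -2, 0]].
Solving (T + 4I)v = 0 gives the eigenspace spanned by (-2, 2, 2).
With v₁ = -2, v = (-2, 2, 2), so v₂ = 2.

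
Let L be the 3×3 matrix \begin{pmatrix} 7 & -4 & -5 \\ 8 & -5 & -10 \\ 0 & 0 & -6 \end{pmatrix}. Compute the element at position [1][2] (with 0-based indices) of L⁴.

2590

Characteristic polynomial: μ^3 + 4μ^2 - 15μ - 18 = (μ - 3)(μ + 1)(μ + 6), so the eigenvalues are -6, -1, 3.
μ=-1: eigenvector (1, 2, 0).
μ=3: eigenvector (1, 1, 0).
μ=-6: eigenvector (1, 2, 1).
P = [[1, 1, 1], [2, 1, 2], [0, 0, 1]], D = diag(-1, 3, -6), P⁻¹ = [[-1, 1, -1], [2, -1, 0], [0, 0, 1]].
L⁴ = P·diag(1, 81, 1296)·P⁻¹ = [[161, -80, 1295], [160, -79, 2590], [0, 0, 1296]].
The requested entry is 2590.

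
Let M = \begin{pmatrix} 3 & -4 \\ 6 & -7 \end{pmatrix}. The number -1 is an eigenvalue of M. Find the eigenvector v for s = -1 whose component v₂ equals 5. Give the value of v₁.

M + 1I = [[4, -4], [6, -6]].
Solving (M + 1I)v = 0 gives the eigenspace spanned by (5, 5).
With v₂ = 5, v = (5, 5), so v₁ = 5.

5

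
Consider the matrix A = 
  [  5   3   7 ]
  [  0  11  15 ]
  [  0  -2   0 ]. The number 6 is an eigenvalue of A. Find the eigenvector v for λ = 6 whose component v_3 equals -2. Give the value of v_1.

A − 6I = [[-1, 3, 7], [0, 5, 15], [0, -2, -6]].
Solving (A − 6I)v = 0 gives the eigenspace spanned by (4, 6, -2).
With v_3 = -2, v = (4, 6, -2), so v_1 = 4.

4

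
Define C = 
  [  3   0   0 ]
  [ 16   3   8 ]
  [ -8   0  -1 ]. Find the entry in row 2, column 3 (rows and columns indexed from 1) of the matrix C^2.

16

Characteristic polynomial: t^3 - 5t^2 + 3t + 9 = (t - 3)^2(t + 1), so the eigenvalues are -1, 3, 3.
t=3: eigenvector (1, 4, -2).
t=-1: eigenvector (0, -2, 1).
t=3: eigenvector (0, 1, 0).
P = [[1, 0, 0], [4, -2, 1], [-2, 1, 0]], D = diag(3, -1, 3), P⁻¹ = [[1, 0, 0], [2, 0, 1], [0, 1, 2]].
C² = P·diag(9, 1, 9)·P⁻¹ = [[9, 0, 0], [32, 9, 16], [-16, 0, 1]].
The requested entry is 16.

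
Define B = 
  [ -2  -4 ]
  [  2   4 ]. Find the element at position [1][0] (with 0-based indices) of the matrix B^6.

Characteristic polynomial: r^2 - 2r = r(r - 2), so the eigenvalues are 0, 2.
r=2: eigenvector (1, -1).
r=0: eigenvector (2, -1).
P = [[1, 2], [-1, -1]], D = diag(2, 0), P⁻¹ = [[-1, -2], [1, 1]].
B⁶ = P·diag(64, 0)·P⁻¹ = [[-64, -128], [64, 128]].
The requested entry is 64.

64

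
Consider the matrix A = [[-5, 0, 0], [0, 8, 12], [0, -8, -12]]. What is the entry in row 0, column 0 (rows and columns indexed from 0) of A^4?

Characteristic polynomial: λ^3 + 9λ^2 + 20λ = λ(λ + 4)(λ + 5), so the eigenvalues are -5, -4, 0.
λ=-5: eigenvector (1, 0, 0).
λ=0: eigenvector (0, 3, -2).
λ=-4: eigenvector (0, -1, 1).
P = [[1, 0, 0], [0, 3, -1], [0, -2, 1]], D = diag(-5, 0, -4), P⁻¹ = [[1, 0, 0], [0, 1, 1], [0, 2, 3]].
A⁴ = P·diag(625, 0, 256)·P⁻¹ = [[625, 0, 0], [0, -512, -768], [0, 512, 768]].
The requested entry is 625.

625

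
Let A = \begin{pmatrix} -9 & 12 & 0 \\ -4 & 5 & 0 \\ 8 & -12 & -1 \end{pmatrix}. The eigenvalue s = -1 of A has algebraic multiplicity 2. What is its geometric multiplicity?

A + 1I = [[-8, 12, 0], [-4, 6, 0], [8, -12, 0]].
This matrix has rank 1, so its null space has dimension 3 − 1 = 2.

2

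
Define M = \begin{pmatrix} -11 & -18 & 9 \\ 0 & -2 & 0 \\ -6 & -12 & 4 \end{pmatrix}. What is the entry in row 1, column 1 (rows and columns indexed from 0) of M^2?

4

Characteristic polynomial: s^3 + 9s^2 + 24s + 20 = (s + 2)^2(s + 5), so the eigenvalues are -5, -2, -2.
s=-5: eigenvector (3, 0, 2).
s=-2: eigenvector (0, 1, 2).
s=-2: eigenvector (1, 0, 1).
P = [[3, 0, 1], [0, 1, 0], [2, 2, 1]], D = diag(-5, -2, -2), P⁻¹ = [[1, 2, -1], [0, 1, 0], [-2, -6, 3]].
M² = P·diag(25, 4, 4)·P⁻¹ = [[67, 126, -63], [0, 4, 0], [42, 84, -38]].
The requested entry is 4.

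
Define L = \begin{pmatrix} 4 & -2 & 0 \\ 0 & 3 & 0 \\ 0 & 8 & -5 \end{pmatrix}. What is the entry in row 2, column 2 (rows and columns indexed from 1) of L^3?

Characteristic polynomial: λ^3 - 2λ^2 - 23λ + 60 = (λ - 4)(λ - 3)(λ + 5), so the eigenvalues are -5, 3, 4.
λ=3: eigenvector (2, 1, 1).
λ=4: eigenvector (1, 0, 0).
λ=-5: eigenvector (0, 0, 1).
P = [[2, 1, 0], [1, 0, 0], [1, 0, 1]], D = diag(3, 4, -5), P⁻¹ = [[0, 1, 0], [1, -2, 0], [0, -1, 1]].
L³ = P·diag(27, 64, -125)·P⁻¹ = [[64, -74, 0], [0, 27, 0], [0, 152, -125]].
The requested entry is 27.

27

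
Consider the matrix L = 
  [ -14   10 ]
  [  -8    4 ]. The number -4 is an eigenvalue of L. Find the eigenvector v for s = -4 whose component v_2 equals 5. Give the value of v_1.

5

L + 4I = [[-10, 10], [-8, 8]].
Solving (L + 4I)v = 0 gives the eigenspace spanned by (5, 5).
With v_2 = 5, v = (5, 5), so v_1 = 5.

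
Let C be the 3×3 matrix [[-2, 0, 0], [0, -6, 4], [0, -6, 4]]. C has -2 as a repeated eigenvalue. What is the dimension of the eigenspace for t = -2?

2

C + 2I = [[0, 0, 0], [0, -4, 4], [0, -6, 6]].
This matrix has rank 1, so its null space has dimension 3 − 1 = 2.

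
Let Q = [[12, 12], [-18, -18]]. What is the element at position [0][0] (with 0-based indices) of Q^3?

432

Characteristic polynomial: r^2 + 6r = r(r + 6), so the eigenvalues are -6, 0.
r=0: eigenvector (-1, 1).
r=-6: eigenvector (2, -3).
P = [[-1, 2], [1, -3]], D = diag(0, -6), P⁻¹ = [[-3, -2], [-1, -1]].
Q³ = P·diag(0, -216)·P⁻¹ = [[432, 432], [-648, -648]].
The requested entry is 432.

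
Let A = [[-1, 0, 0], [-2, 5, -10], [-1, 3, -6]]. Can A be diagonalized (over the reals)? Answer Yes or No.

Yes

Characteristic polynomial: p(r) = r^3 + 2r^2 + r = r(r + 1)^2.
r = -1 has algebraic multiplicity 2; rank(A + 1I) = 1, so geometric multiplicity = 2.
Every eigenvalue has geometric = algebraic multiplicity, so A is diagonalizable.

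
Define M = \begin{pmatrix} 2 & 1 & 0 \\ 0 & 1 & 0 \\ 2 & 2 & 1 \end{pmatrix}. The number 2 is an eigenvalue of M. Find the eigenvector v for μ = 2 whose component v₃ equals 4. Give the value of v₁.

M − 2I = [[0, 1, 0], [0, -1, 0], [2, 2, -1]].
Solving (M − 2I)v = 0 gives the eigenspace spanned by (2, 0, 4).
With v₃ = 4, v = (2, 0, 4), so v₁ = 2.

2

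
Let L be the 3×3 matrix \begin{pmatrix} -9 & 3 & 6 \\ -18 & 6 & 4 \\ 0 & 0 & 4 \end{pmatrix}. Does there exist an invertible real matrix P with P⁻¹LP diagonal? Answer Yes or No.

Yes

Characteristic polynomial: p(r) = r^3 - r^2 - 12r = r(r - 4)(r + 3).
All 3 eigenvalues are distinct, so L is diagonalizable.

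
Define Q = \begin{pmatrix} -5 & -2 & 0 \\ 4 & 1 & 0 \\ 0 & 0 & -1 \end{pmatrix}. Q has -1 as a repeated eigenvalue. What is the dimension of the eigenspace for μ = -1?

Q + 1I = [[-4, -2, 0], [4, 2, 0], [0, 0, 0]].
This matrix has rank 1, so its null space has dimension 3 − 1 = 2.

2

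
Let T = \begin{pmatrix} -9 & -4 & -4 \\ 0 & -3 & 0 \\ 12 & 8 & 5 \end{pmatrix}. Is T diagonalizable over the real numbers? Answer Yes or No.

Yes

Characteristic polynomial: p(μ) = μ^3 + 7μ^2 + 15μ + 9 = (μ + 1)(μ + 3)^2.
μ = -3 has algebraic multiplicity 2; rank(T + 3I) = 1, so geometric multiplicity = 2.
Every eigenvalue has geometric = algebraic multiplicity, so T is diagonalizable.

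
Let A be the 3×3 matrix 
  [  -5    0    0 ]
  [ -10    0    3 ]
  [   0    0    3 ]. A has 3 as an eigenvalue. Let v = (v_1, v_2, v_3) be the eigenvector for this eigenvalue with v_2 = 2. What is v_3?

A − 3I = [[-8, 0, 0], [-10, -3, 3], [0, 0, 0]].
Solving (A − 3I)v = 0 gives the eigenspace spanned by (0, 2, 2).
With v_2 = 2, v = (0, 2, 2), so v_3 = 2.

2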